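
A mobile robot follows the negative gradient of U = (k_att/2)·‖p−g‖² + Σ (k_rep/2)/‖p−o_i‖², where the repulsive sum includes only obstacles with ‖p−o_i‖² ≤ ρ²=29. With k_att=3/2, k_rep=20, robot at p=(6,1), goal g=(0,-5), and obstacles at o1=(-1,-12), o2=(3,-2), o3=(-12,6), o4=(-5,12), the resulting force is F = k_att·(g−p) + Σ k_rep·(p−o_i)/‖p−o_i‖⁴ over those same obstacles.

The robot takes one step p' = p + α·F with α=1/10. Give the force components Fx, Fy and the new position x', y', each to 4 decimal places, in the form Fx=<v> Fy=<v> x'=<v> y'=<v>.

F_att = 3/2·(g−p) = 3/2·(-6,-6) = (-9.0000,-9.0000)
o1: d²=218 > ρ²=29 → inactive
o2: d²=18 ≤ ρ²=29; F_rep = 20·(3,3)/18² = (0.1852,0.1852)
o3: d²=349 > ρ²=29 → inactive
o4: d²=242 > ρ²=29 → inactive
F = F_att + ΣF_rep = (-8.8148,-8.8148)
p' = p + 1/10·F = (5.1185,0.1185)

Fx=-8.8148 Fy=-8.8148 x'=5.1185 y'=0.1185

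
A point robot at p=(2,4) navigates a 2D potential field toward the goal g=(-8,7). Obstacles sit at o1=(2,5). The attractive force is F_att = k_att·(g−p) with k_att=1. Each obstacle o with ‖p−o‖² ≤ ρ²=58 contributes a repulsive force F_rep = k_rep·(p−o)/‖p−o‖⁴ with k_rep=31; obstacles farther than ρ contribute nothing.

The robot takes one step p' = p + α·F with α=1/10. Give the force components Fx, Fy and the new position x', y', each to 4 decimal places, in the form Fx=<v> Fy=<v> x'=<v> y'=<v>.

Fx=-10.0000 Fy=-28.0000 x'=1.0000 y'=1.2000

F_att = 1·(g−p) = 1·(-10,3) = (-10.0000,3.0000)
o1: d²=1 ≤ ρ²=58; F_rep = 31·(0,-1)/1² = (0.0000,-31.0000)
F = F_att + ΣF_rep = (-10.0000,-28.0000)
p' = p + 1/10·F = (1.0000,1.2000)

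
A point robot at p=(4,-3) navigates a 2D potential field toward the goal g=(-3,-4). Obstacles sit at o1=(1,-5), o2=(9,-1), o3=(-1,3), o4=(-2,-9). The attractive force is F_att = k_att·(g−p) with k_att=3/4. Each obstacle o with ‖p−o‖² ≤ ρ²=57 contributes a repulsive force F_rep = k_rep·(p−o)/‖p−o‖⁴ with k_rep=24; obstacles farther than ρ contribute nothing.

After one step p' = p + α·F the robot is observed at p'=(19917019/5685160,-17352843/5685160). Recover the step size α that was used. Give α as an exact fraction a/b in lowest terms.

F_att = 3/4·(g−p) = 3/4·(-7,-1) = (-5.2500,-0.7500)
o1: d²=13 ≤ ρ²=57; F_rep = 24·(3,2)/13² = (0.4260,0.2840)
o2: d²=29 ≤ ρ²=57; F_rep = 24·(-5,-2)/29² = (-0.1427,-0.0571)
o3: d²=61 > ρ²=57 → inactive
o4: d²=72 > ρ²=57 → inactive
F = F_att + ΣF_rep = (-4.9667,-0.5231)
Δp = p'−p = (-0.4967,-0.0523); α = Δx/Fx = (-2823621/5685160) / (-2823621/568516) = 1/10
check: Δy/Fy = (-297363/5685160) / (-297363/568516) = 1/10 ✓

α = 1/10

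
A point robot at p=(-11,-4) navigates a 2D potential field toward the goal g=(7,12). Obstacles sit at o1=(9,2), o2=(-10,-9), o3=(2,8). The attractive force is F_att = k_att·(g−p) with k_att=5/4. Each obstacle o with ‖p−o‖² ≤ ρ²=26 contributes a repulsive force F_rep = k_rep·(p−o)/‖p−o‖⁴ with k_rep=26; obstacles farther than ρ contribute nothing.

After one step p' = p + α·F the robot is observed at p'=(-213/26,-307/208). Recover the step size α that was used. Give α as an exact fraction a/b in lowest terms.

α = 1/8

F_att = 5/4·(g−p) = 5/4·(18,16) = (22.5000,20.0000)
o1: d²=436 > ρ²=26 → inactive
o2: d²=26 ≤ ρ²=26; F_rep = 26·(-1,5)/26² = (-0.0385,0.1923)
o3: d²=313 > ρ²=26 → inactive
F = F_att + ΣF_rep = (22.4615,20.1923)
Δp = p'−p = (2.8077,2.5240); α = Δx/Fx = (73/26) / (292/13) = 1/8
check: Δy/Fy = (525/208) / (525/26) = 1/8 ✓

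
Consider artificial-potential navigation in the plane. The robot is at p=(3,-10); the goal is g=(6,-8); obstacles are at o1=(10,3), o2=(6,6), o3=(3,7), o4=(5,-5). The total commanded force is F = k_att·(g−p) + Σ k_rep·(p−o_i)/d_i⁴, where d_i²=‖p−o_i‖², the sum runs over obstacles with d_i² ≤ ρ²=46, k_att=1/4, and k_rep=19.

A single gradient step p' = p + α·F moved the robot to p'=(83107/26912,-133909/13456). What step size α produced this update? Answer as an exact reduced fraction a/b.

F_att = 1/4·(g−p) = 1/4·(3,2) = (0.7500,0.5000)
o1: d²=218 > ρ²=46 → inactive
o2: d²=265 > ρ²=46 → inactive
o3: d²=289 > ρ²=46 → inactive
o4: d²=29 ≤ ρ²=46; F_rep = 19·(-2,-5)/29² = (-0.0452,-0.1130)
F = F_att + ΣF_rep = (0.7048,0.3870)
Δp = p'−p = (0.0881,0.0484); α = Δx/Fx = (2371/26912) / (2371/3364) = 1/8
check: Δy/Fy = (651/13456) / (651/1682) = 1/8 ✓

α = 1/8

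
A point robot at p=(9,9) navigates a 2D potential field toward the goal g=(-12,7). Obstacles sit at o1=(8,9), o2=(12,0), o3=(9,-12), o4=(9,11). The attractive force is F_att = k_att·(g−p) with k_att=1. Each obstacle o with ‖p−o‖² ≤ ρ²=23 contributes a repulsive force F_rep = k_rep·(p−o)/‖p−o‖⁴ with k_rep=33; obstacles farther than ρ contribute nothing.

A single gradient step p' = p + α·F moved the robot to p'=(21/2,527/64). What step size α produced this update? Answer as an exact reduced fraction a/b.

α = 1/8

F_att = 1·(g−p) = 1·(-21,-2) = (-21.0000,-2.0000)
o1: d²=1 ≤ ρ²=23; F_rep = 33·(1,0)/1² = (33.0000,0.0000)
o2: d²=90 > ρ²=23 → inactive
o3: d²=441 > ρ²=23 → inactive
o4: d²=4 ≤ ρ²=23; F_rep = 33·(0,-2)/4² = (0.0000,-4.1250)
F = F_att + ΣF_rep = (12.0000,-6.1250)
Δp = p'−p = (1.5000,-0.7656); α = Δx/Fx = (3/2) / (12) = 1/8
check: Δy/Fy = (-49/64) / (-49/8) = 1/8 ✓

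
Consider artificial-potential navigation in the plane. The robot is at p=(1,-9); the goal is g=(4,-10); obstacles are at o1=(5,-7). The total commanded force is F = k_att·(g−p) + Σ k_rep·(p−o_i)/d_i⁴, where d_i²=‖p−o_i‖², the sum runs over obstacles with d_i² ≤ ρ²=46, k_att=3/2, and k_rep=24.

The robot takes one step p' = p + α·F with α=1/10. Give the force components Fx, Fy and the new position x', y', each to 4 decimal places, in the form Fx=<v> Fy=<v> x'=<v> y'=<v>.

Fx=4.2600 Fy=-1.6200 x'=1.4260 y'=-9.1620

F_att = 3/2·(g−p) = 3/2·(3,-1) = (4.5000,-1.5000)
o1: d²=20 ≤ ρ²=46; F_rep = 24·(-4,-2)/20² = (-0.2400,-0.1200)
F = F_att + ΣF_rep = (4.2600,-1.6200)
p' = p + 1/10·F = (1.4260,-9.1620)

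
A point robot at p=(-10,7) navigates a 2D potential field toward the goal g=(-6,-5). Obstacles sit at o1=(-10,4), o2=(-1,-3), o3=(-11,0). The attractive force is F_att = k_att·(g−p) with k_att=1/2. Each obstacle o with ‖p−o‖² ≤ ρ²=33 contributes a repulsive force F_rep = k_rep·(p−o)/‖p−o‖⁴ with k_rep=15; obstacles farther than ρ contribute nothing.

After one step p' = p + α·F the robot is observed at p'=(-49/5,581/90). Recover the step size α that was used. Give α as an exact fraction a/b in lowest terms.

α = 1/10

F_att = 1/2·(g−p) = 1/2·(4,-12) = (2.0000,-6.0000)
o1: d²=9 ≤ ρ²=33; F_rep = 15·(0,3)/9² = (0.0000,0.5556)
o2: d²=181 > ρ²=33 → inactive
o3: d²=50 > ρ²=33 → inactive
F = F_att + ΣF_rep = (2.0000,-5.4444)
Δp = p'−p = (0.2000,-0.5444); α = Δx/Fx = (1/5) / (2) = 1/10
check: Δy/Fy = (-49/90) / (-49/9) = 1/10 ✓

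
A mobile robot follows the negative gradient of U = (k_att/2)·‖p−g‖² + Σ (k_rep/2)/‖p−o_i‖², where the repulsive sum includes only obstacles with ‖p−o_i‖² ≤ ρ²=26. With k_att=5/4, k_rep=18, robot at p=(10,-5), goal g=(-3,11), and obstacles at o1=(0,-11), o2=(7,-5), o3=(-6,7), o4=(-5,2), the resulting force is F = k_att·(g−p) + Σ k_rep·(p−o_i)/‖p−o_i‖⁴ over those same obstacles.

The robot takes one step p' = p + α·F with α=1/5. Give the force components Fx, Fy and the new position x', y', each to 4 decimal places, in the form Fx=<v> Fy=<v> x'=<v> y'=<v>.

F_att = 5/4·(g−p) = 5/4·(-13,16) = (-16.2500,20.0000)
o1: d²=136 > ρ²=26 → inactive
o2: d²=9 ≤ ρ²=26; F_rep = 18·(3,0)/9² = (0.6667,0.0000)
o3: d²=400 > ρ²=26 → inactive
o4: d²=274 > ρ²=26 → inactive
F = F_att + ΣF_rep = (-15.5833,20.0000)
p' = p + 1/5·F = (6.8833,-1.0000)

Fx=-15.5833 Fy=20.0000 x'=6.8833 y'=-1.0000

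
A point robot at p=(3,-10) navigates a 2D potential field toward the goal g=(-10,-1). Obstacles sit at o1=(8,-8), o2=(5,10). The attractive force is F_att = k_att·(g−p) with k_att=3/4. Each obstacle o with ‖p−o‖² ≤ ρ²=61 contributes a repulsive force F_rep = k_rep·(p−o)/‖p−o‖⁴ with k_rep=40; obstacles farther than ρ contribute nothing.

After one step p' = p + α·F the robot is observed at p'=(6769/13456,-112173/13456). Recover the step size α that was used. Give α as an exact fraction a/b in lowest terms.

F_att = 3/4·(g−p) = 3/4·(-13,9) = (-9.7500,6.7500)
o1: d²=29 ≤ ρ²=61; F_rep = 40·(-5,-2)/29² = (-0.2378,-0.0951)
o2: d²=404 > ρ²=61 → inactive
F = F_att + ΣF_rep = (-9.9878,6.6549)
Δp = p'−p = (-2.4970,1.6637); α = Δx/Fx = (-33599/13456) / (-33599/3364) = 1/4
check: Δy/Fy = (22387/13456) / (22387/3364) = 1/4 ✓

α = 1/4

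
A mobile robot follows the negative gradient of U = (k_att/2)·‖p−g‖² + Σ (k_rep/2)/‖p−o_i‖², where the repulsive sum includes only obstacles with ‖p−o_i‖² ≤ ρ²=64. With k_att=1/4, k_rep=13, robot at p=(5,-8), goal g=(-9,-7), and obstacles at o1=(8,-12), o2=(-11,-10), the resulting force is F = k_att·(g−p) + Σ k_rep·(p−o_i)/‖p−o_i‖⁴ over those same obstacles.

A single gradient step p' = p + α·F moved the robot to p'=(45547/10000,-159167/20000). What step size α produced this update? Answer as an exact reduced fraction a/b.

F_att = 1/4·(g−p) = 1/4·(-14,1) = (-3.5000,0.2500)
o1: d²=25 ≤ ρ²=64; F_rep = 13·(-3,4)/25² = (-0.0624,0.0832)
o2: d²=260 > ρ²=64 → inactive
F = F_att + ΣF_rep = (-3.5624,0.3332)
Δp = p'−p = (-0.4453,0.0416); α = Δx/Fx = (-4453/10000) / (-4453/1250) = 1/8
check: Δy/Fy = (833/20000) / (833/2500) = 1/8 ✓

α = 1/8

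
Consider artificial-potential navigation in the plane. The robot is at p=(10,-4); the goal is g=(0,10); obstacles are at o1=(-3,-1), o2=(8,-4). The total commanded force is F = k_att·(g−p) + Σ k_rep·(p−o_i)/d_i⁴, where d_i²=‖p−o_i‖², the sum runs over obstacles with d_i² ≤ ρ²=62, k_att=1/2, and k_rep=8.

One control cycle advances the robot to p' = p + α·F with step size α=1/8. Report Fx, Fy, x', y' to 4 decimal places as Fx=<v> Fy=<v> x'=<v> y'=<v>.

Fx=-4.0000 Fy=7.0000 x'=9.5000 y'=-3.1250

F_att = 1/2·(g−p) = 1/2·(-10,14) = (-5.0000,7.0000)
o1: d²=178 > ρ²=62 → inactive
o2: d²=4 ≤ ρ²=62; F_rep = 8·(2,0)/4² = (1.0000,0.0000)
F = F_att + ΣF_rep = (-4.0000,7.0000)
p' = p + 1/8·F = (9.5000,-3.1250)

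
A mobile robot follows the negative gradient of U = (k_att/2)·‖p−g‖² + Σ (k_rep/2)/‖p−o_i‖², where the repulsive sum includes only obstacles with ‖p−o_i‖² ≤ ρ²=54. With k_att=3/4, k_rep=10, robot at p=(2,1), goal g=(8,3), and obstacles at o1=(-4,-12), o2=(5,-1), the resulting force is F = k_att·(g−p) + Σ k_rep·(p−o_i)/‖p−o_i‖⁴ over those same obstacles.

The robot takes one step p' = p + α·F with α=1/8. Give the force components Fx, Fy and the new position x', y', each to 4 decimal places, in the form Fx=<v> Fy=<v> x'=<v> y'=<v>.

F_att = 3/4·(g−p) = 3/4·(6,2) = (4.5000,1.5000)
o1: d²=205 > ρ²=54 → inactive
o2: d²=13 ≤ ρ²=54; F_rep = 10·(-3,2)/13² = (-0.1775,0.1183)
F = F_att + ΣF_rep = (4.3225,1.6183)
p' = p + 1/8·F = (2.5403,1.2023)

Fx=4.3225 Fy=1.6183 x'=2.5403 y'=1.2023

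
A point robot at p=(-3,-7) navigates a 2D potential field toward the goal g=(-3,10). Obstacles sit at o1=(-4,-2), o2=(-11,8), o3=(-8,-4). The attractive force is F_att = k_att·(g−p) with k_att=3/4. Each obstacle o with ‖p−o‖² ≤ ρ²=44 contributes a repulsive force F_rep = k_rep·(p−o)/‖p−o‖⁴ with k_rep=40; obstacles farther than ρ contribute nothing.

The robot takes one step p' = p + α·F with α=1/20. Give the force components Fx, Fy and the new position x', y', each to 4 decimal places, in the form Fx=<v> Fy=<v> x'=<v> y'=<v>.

Fx=0.2322 Fy=12.3503 x'=-2.9884 y'=-6.3825

F_att = 3/4·(g−p) = 3/4·(0,17) = (0.0000,12.7500)
o1: d²=26 ≤ ρ²=44; F_rep = 40·(1,-5)/26² = (0.0592,-0.2959)
o2: d²=289 > ρ²=44 → inactive
o3: d²=34 ≤ ρ²=44; F_rep = 40·(5,-3)/34² = (0.1730,-0.1038)
F = F_att + ΣF_rep = (0.2322,12.3503)
p' = p + 1/20·F = (-2.9884,-6.3825)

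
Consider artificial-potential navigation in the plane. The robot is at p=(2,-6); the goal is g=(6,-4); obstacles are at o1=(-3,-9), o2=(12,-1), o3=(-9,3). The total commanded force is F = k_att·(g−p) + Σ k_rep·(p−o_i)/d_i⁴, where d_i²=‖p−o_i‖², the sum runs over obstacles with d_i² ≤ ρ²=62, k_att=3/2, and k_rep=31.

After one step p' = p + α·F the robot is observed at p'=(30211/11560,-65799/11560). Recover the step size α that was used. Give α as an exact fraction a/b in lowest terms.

F_att = 3/2·(g−p) = 3/2·(4,2) = (6.0000,3.0000)
o1: d²=34 ≤ ρ²=62; F_rep = 31·(5,3)/34² = (0.1341,0.0804)
o2: d²=125 > ρ²=62 → inactive
o3: d²=202 > ρ²=62 → inactive
F = F_att + ΣF_rep = (6.1341,3.0804)
Δp = p'−p = (0.6134,0.3080); α = Δx/Fx = (7091/11560) / (7091/1156) = 1/10
check: Δy/Fy = (3561/11560) / (3561/1156) = 1/10 ✓

α = 1/10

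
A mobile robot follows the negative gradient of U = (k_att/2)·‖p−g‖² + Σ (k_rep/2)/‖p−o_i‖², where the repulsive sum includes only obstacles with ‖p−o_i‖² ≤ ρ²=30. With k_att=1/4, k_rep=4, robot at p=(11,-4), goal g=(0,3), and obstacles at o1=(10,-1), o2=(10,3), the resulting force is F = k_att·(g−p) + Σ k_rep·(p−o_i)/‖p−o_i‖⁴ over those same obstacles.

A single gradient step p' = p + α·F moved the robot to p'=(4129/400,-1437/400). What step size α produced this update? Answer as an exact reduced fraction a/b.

α = 1/4

F_att = 1/4·(g−p) = 1/4·(-11,7) = (-2.7500,1.7500)
o1: d²=10 ≤ ρ²=30; F_rep = 4·(1,-3)/10² = (0.0400,-0.1200)
o2: d²=50 > ρ²=30 → inactive
F = F_att + ΣF_rep = (-2.7100,1.6300)
Δp = p'−p = (-0.6775,0.4075); α = Δx/Fx = (-271/400) / (-271/100) = 1/4
check: Δy/Fy = (163/400) / (163/100) = 1/4 ✓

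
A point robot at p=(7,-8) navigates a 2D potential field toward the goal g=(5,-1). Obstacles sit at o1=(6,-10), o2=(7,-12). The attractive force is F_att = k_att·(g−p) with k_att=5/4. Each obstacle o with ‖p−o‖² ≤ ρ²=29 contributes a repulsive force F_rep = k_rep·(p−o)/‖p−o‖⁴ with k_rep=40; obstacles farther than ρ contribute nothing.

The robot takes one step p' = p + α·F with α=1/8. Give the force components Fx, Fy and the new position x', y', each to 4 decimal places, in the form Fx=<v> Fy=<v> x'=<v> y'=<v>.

Fx=-0.9000 Fy=12.5750 x'=6.8875 y'=-6.4281

F_att = 5/4·(g−p) = 5/4·(-2,7) = (-2.5000,8.7500)
o1: d²=5 ≤ ρ²=29; F_rep = 40·(1,2)/5² = (1.6000,3.2000)
o2: d²=16 ≤ ρ²=29; F_rep = 40·(0,4)/16² = (0.0000,0.6250)
F = F_att + ΣF_rep = (-0.9000,12.5750)
p' = p + 1/8·F = (6.8875,-6.4281)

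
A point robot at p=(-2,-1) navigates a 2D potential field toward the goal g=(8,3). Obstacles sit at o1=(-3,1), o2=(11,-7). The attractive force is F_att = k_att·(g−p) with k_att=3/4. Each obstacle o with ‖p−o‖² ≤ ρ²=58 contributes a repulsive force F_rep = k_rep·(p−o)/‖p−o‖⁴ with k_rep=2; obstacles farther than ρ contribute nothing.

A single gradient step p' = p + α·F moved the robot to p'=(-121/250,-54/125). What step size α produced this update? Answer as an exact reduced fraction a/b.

F_att = 3/4·(g−p) = 3/4·(10,4) = (7.5000,3.0000)
o1: d²=5 ≤ ρ²=58; F_rep = 2·(1,-2)/5² = (0.0800,-0.1600)
o2: d²=205 > ρ²=58 → inactive
F = F_att + ΣF_rep = (7.5800,2.8400)
Δp = p'−p = (1.5160,0.5680); α = Δx/Fx = (379/250) / (379/50) = 1/5
check: Δy/Fy = (71/125) / (71/25) = 1/5 ✓

α = 1/5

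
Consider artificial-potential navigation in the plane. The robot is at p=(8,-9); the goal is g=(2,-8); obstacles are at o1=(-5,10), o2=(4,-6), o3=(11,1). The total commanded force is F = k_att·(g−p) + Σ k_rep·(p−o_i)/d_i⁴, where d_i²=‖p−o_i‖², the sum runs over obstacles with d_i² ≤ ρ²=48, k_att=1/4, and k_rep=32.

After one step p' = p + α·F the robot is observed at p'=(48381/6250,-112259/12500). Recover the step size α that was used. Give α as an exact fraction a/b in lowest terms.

F_att = 1/4·(g−p) = 1/4·(-6,1) = (-1.5000,0.2500)
o1: d²=530 > ρ²=48 → inactive
o2: d²=25 ≤ ρ²=48; F_rep = 32·(4,-3)/25² = (0.2048,-0.1536)
o3: d²=109 > ρ²=48 → inactive
F = F_att + ΣF_rep = (-1.2952,0.0964)
Δp = p'−p = (-0.2590,0.0193); α = Δx/Fx = (-1619/6250) / (-1619/1250) = 1/5
check: Δy/Fy = (241/12500) / (241/2500) = 1/5 ✓

α = 1/5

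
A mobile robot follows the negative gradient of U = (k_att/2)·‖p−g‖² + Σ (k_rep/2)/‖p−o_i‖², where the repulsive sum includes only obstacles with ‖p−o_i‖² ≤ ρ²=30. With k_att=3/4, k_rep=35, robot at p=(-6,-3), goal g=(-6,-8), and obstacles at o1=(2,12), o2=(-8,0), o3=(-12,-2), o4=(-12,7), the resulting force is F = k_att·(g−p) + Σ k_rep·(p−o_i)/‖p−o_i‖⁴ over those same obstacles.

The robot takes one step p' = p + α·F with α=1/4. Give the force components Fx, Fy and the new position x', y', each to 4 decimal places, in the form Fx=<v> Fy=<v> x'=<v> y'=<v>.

F_att = 3/4·(g−p) = 3/4·(0,-5) = (0.0000,-3.7500)
o1: d²=289 > ρ²=30 → inactive
o2: d²=13 ≤ ρ²=30; F_rep = 35·(2,-3)/13² = (0.4142,-0.6213)
o3: d²=37 > ρ²=30 → inactive
o4: d²=136 > ρ²=30 → inactive
F = F_att + ΣF_rep = (0.4142,-4.3713)
p' = p + 1/4·F = (-5.8964,-4.0928)

Fx=0.4142 Fy=-4.3713 x'=-5.8964 y'=-4.0928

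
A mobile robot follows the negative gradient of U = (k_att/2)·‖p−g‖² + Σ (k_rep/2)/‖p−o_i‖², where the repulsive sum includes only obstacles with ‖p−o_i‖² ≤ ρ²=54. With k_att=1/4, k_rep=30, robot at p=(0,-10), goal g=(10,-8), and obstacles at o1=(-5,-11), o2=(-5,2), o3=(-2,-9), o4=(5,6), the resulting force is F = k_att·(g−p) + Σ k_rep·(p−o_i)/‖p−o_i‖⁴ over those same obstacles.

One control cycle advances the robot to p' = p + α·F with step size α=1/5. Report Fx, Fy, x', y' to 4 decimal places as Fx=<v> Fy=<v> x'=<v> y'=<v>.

F_att = 1/4·(g−p) = 1/4·(10,2) = (2.5000,0.5000)
o1: d²=26 ≤ ρ²=54; F_rep = 30·(5,1)/26² = (0.2219,0.0444)
o2: d²=169 > ρ²=54 → inactive
o3: d²=5 ≤ ρ²=54; F_rep = 30·(2,-1)/5² = (2.4000,-1.2000)
o4: d²=281 > ρ²=54 → inactive
F = F_att + ΣF_rep = (5.1219,-0.6556)
p' = p + 1/5·F = (1.0244,-10.1311)

Fx=5.1219 Fy=-0.6556 x'=1.0244 y'=-10.1311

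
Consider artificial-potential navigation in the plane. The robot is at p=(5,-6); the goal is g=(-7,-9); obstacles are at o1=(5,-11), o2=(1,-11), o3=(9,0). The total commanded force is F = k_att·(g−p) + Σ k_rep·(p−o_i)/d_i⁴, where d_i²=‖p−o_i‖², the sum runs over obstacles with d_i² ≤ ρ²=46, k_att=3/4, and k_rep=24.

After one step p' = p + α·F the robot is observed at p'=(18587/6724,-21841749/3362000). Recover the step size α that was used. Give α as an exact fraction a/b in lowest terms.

F_att = 3/4·(g−p) = 3/4·(-12,-3) = (-9.0000,-2.2500)
o1: d²=25 ≤ ρ²=46; F_rep = 24·(0,5)/25² = (0.0000,0.1920)
o2: d²=41 ≤ ρ²=46; F_rep = 24·(4,5)/41² = (0.0571,0.0714)
o3: d²=52 > ρ²=46 → inactive
F = F_att + ΣF_rep = (-8.9429,-1.9866)
Δp = p'−p = (-2.2357,-0.4967); α = Δx/Fx = (-15033/6724) / (-15033/1681) = 1/4
check: Δy/Fy = (-1669749/3362000) / (-1669749/840500) = 1/4 ✓

α = 1/4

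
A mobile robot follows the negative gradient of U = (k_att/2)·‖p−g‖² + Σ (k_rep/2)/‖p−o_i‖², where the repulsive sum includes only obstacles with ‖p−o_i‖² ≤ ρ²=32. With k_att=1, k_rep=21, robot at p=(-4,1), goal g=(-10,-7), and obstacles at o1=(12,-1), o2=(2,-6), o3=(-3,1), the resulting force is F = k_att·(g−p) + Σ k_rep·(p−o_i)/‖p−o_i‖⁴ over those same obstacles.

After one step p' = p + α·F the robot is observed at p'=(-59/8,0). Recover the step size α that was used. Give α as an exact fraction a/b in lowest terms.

F_att = 1·(g−p) = 1·(-6,-8) = (-6.0000,-8.0000)
o1: d²=260 > ρ²=32 → inactive
o2: d²=85 > ρ²=32 → inactive
o3: d²=1 ≤ ρ²=32; F_rep = 21·(-1,0)/1² = (-21.0000,0.0000)
F = F_att + ΣF_rep = (-27.0000,-8.0000)
Δp = p'−p = (-3.3750,-1.0000); α = Δx/Fx = (-27/8) / (-27) = 1/8
check: Δy/Fy = (-1) / (-8) = 1/8 ✓

α = 1/8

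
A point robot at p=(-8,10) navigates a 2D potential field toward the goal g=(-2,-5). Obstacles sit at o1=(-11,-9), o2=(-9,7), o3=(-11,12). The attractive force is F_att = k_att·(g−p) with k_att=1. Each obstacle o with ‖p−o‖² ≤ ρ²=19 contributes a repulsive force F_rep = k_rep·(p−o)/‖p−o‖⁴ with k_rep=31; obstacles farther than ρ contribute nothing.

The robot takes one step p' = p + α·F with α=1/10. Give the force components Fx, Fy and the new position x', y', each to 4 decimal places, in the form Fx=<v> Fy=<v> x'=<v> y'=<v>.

Fx=6.8603 Fy=-14.4369 x'=-7.3140 y'=8.5563

F_att = 1·(g−p) = 1·(6,-15) = (6.0000,-15.0000)
o1: d²=370 > ρ²=19 → inactive
o2: d²=10 ≤ ρ²=19; F_rep = 31·(1,3)/10² = (0.3100,0.9300)
o3: d²=13 ≤ ρ²=19; F_rep = 31·(3,-2)/13² = (0.5503,-0.3669)
F = F_att + ΣF_rep = (6.8603,-14.4369)
p' = p + 1/10·F = (-7.3140,8.5563)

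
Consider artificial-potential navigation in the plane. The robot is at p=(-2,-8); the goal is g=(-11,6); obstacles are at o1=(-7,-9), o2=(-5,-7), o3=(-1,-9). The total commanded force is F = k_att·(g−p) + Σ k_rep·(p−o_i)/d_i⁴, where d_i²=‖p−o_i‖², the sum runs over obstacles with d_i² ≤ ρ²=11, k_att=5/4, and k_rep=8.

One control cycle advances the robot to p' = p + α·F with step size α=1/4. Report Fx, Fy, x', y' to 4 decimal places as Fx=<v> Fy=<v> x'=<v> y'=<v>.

Fx=-13.0100 Fy=19.4200 x'=-5.2525 y'=-3.1450

F_att = 5/4·(g−p) = 5/4·(-9,14) = (-11.2500,17.5000)
o1: d²=26 > ρ²=11 → inactive
o2: d²=10 ≤ ρ²=11; F_rep = 8·(3,-1)/10² = (0.2400,-0.0800)
o3: d²=2 ≤ ρ²=11; F_rep = 8·(-1,1)/2² = (-2.0000,2.0000)
F = F_att + ΣF_rep = (-13.0100,19.4200)
p' = p + 1/4·F = (-5.2525,-3.1450)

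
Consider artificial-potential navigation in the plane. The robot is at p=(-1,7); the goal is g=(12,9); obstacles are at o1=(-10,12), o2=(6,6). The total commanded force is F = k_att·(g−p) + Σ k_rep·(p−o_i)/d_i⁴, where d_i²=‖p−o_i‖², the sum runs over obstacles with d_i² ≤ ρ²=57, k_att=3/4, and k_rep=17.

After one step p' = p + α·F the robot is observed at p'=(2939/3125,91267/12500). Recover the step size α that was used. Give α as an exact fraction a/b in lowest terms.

α = 1/5

F_att = 3/4·(g−p) = 3/4·(13,2) = (9.7500,1.5000)
o1: d²=106 > ρ²=57 → inactive
o2: d²=50 ≤ ρ²=57; F_rep = 17·(-7,1)/50² = (-0.0476,0.0068)
F = F_att + ΣF_rep = (9.7024,1.5068)
Δp = p'−p = (1.9405,0.3014); α = Δx/Fx = (6064/3125) / (6064/625) = 1/5
check: Δy/Fy = (3767/12500) / (3767/2500) = 1/5 ✓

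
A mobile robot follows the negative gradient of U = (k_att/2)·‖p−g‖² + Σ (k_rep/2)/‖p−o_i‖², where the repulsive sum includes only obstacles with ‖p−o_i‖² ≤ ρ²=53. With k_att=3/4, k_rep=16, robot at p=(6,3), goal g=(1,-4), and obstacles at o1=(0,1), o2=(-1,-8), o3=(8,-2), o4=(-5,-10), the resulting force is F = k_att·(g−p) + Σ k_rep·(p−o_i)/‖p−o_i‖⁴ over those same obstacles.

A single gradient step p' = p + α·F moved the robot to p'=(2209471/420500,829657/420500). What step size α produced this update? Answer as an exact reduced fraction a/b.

F_att = 3/4·(g−p) = 3/4·(-5,-7) = (-3.7500,-5.2500)
o1: d²=40 ≤ ρ²=53; F_rep = 16·(6,2)/40² = (0.0600,0.0200)
o2: d²=170 > ρ²=53 → inactive
o3: d²=29 ≤ ρ²=53; F_rep = 16·(-2,5)/29² = (-0.0380,0.0951)
o4: d²=290 > ρ²=53 → inactive
F = F_att + ΣF_rep = (-3.7280,-5.1349)
Δp = p'−p = (-0.7456,-1.0270); α = Δx/Fx = (-313529/420500) / (-313529/84100) = 1/5
check: Δy/Fy = (-431843/420500) / (-431843/84100) = 1/5 ✓

α = 1/5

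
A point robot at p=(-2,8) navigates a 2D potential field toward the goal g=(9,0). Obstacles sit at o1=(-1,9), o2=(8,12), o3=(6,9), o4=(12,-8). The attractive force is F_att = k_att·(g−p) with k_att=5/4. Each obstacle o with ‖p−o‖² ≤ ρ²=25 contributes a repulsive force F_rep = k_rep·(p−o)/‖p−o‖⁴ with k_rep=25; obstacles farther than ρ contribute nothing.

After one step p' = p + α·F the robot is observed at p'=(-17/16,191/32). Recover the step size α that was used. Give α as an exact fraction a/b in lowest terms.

F_att = 5/4·(g−p) = 5/4·(11,-8) = (13.7500,-10.0000)
o1: d²=2 ≤ ρ²=25; F_rep = 25·(-1,-1)/2² = (-6.2500,-6.2500)
o2: d²=116 > ρ²=25 → inactive
o3: d²=65 > ρ²=25 → inactive
o4: d²=452 > ρ²=25 → inactive
F = F_att + ΣF_rep = (7.5000,-16.2500)
Δp = p'−p = (0.9375,-2.0312); α = Δx/Fx = (15/16) / (15/2) = 1/8
check: Δy/Fy = (-65/32) / (-65/4) = 1/8 ✓

α = 1/8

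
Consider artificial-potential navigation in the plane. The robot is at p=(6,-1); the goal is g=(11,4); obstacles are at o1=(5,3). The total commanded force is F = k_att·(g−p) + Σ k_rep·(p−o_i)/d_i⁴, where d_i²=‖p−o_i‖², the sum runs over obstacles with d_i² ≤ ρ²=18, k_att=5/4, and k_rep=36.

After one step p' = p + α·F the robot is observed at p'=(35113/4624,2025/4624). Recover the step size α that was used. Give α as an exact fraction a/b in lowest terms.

α = 1/4

F_att = 5/4·(g−p) = 5/4·(5,5) = (6.2500,6.2500)
o1: d²=17 ≤ ρ²=18; F_rep = 36·(1,-4)/17² = (0.1246,-0.4983)
F = F_att + ΣF_rep = (6.3746,5.7517)
Δp = p'−p = (1.5936,1.4379); α = Δx/Fx = (7369/4624) / (7369/1156) = 1/4
check: Δy/Fy = (6649/4624) / (6649/1156) = 1/4 ✓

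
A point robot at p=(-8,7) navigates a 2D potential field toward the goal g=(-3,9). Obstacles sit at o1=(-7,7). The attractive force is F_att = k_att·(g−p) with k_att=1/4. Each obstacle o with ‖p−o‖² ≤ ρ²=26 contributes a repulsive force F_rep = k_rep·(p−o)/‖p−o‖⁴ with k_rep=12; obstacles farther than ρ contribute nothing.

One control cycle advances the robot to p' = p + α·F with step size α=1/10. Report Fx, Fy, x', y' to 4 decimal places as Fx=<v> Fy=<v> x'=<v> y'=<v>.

Fx=-10.7500 Fy=0.5000 x'=-9.0750 y'=7.0500

F_att = 1/4·(g−p) = 1/4·(5,2) = (1.2500,0.5000)
o1: d²=1 ≤ ρ²=26; F_rep = 12·(-1,0)/1² = (-12.0000,0.0000)
F = F_att + ΣF_rep = (-10.7500,0.5000)
p' = p + 1/10·F = (-9.0750,7.0500)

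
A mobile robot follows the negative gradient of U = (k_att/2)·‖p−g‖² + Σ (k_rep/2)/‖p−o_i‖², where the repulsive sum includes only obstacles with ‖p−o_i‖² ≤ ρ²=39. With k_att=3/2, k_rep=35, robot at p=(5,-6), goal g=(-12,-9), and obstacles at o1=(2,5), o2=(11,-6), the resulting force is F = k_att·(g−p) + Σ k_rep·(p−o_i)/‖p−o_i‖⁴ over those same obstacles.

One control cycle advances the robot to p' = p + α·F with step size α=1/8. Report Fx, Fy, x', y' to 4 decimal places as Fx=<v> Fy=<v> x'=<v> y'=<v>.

F_att = 3/2·(g−p) = 3/2·(-17,-3) = (-25.5000,-4.5000)
o1: d²=130 > ρ²=39 → inactive
o2: d²=36 ≤ ρ²=39; F_rep = 35·(-6,0)/36² = (-0.1620,0.0000)
F = F_att + ΣF_rep = (-25.6620,-4.5000)
p' = p + 1/8·F = (1.7922,-6.5625)

Fx=-25.6620 Fy=-4.5000 x'=1.7922 y'=-6.5625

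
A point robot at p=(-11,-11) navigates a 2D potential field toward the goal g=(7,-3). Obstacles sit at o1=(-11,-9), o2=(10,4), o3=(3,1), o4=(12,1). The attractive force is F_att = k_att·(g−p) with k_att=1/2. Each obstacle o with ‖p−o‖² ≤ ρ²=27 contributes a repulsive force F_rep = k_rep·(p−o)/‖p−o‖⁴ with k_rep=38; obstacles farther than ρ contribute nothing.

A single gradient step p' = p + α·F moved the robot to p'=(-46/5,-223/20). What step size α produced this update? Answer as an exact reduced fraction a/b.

F_att = 1/2·(g−p) = 1/2·(18,8) = (9.0000,4.0000)
o1: d²=4 ≤ ρ²=27; F_rep = 38·(0,-2)/4² = (0.0000,-4.7500)
o2: d²=666 > ρ²=27 → inactive
o3: d²=340 > ρ²=27 → inactive
o4: d²=673 > ρ²=27 → inactive
F = F_att + ΣF_rep = (9.0000,-0.7500)
Δp = p'−p = (1.8000,-0.1500); α = Δx/Fx = (9/5) / (9) = 1/5
check: Δy/Fy = (-3/20) / (-3/4) = 1/5 ✓

α = 1/5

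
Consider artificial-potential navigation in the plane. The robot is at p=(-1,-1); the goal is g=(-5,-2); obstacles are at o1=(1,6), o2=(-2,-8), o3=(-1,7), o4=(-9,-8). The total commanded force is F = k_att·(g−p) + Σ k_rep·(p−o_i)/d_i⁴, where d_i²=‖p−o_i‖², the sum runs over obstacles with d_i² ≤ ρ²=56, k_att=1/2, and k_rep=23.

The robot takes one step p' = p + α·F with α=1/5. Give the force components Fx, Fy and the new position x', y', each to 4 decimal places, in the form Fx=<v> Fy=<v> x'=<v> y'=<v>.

Fx=-2.0072 Fy=-0.4929 x'=-1.4014 y'=-1.0986

F_att = 1/2·(g−p) = 1/2·(-4,-1) = (-2.0000,-0.5000)
o1: d²=53 ≤ ρ²=56; F_rep = 23·(-2,-7)/53² = (-0.0164,-0.0573)
o2: d²=50 ≤ ρ²=56; F_rep = 23·(1,7)/50² = (0.0092,0.0644)
o3: d²=64 > ρ²=56 → inactive
o4: d²=113 > ρ²=56 → inactive
F = F_att + ΣF_rep = (-2.0072,-0.4929)
p' = p + 1/5·F = (-1.4014,-1.0986)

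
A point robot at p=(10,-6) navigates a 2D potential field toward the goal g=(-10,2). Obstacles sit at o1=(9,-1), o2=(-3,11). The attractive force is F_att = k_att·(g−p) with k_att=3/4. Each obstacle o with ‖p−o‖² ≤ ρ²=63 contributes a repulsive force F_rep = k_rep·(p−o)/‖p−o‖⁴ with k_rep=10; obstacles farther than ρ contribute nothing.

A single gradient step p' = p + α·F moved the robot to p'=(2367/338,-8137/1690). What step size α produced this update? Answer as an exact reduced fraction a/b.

α = 1/5

F_att = 3/4·(g−p) = 3/4·(-20,8) = (-15.0000,6.0000)
o1: d²=26 ≤ ρ²=63; F_rep = 10·(1,-5)/26² = (0.0148,-0.0740)
o2: d²=458 > ρ²=63 → inactive
F = F_att + ΣF_rep = (-14.9852,5.9260)
Δp = p'−p = (-2.9970,1.1852); α = Δx/Fx = (-1013/338) / (-5065/338) = 1/5
check: Δy/Fy = (2003/1690) / (2003/338) = 1/5 ✓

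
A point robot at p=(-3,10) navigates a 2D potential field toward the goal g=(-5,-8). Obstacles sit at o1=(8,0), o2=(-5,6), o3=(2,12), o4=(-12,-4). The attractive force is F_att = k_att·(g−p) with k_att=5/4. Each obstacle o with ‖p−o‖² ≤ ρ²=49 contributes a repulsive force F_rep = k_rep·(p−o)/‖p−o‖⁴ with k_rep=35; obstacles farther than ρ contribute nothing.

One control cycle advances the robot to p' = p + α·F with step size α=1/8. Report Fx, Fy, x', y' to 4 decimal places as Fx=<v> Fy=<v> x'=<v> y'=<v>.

Fx=-2.5331 Fy=-22.2332 x'=-3.3166 y'=7.2208

F_att = 5/4·(g−p) = 5/4·(-2,-18) = (-2.5000,-22.5000)
o1: d²=221 > ρ²=49 → inactive
o2: d²=20 ≤ ρ²=49; F_rep = 35·(2,4)/20² = (0.1750,0.3500)
o3: d²=29 ≤ ρ²=49; F_rep = 35·(-5,-2)/29² = (-0.2081,-0.0832)
o4: d²=277 > ρ²=49 → inactive
F = F_att + ΣF_rep = (-2.5331,-22.2332)
p' = p + 1/8·F = (-3.3166,7.2208)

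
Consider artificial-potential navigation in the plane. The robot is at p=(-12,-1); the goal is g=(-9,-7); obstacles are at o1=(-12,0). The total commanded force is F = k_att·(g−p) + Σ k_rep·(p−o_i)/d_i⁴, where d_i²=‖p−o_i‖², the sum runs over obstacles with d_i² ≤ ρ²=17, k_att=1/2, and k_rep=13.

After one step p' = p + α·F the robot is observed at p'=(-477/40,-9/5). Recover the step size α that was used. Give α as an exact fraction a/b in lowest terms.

F_att = 1/2·(g−p) = 1/2·(3,-6) = (1.5000,-3.0000)
o1: d²=1 ≤ ρ²=17; F_rep = 13·(0,-1)/1² = (0.0000,-13.0000)
F = F_att + ΣF_rep = (1.5000,-16.0000)
Δp = p'−p = (0.0750,-0.8000); α = Δx/Fx = (3/40) / (3/2) = 1/20
check: Δy/Fy = (-4/5) / (-16) = 1/20 ✓

α = 1/20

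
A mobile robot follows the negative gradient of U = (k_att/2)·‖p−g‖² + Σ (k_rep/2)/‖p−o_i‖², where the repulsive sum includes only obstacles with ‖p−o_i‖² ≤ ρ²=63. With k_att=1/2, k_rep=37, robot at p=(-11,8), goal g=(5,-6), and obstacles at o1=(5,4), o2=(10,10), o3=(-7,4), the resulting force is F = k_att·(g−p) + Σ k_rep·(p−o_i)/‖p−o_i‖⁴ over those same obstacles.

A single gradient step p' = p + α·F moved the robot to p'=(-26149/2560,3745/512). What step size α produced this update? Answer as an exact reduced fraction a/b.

F_att = 1/2·(g−p) = 1/2·(16,-14) = (8.0000,-7.0000)
o1: d²=272 > ρ²=63 → inactive
o2: d²=445 > ρ²=63 → inactive
o3: d²=32 ≤ ρ²=63; F_rep = 37·(-4,4)/32² = (-0.1445,0.1445)
F = F_att + ΣF_rep = (7.8555,-6.8555)
Δp = p'−p = (0.7855,-0.6855); α = Δx/Fx = (2011/2560) / (2011/256) = 1/10
check: Δy/Fy = (-351/512) / (-1755/256) = 1/10 ✓

α = 1/10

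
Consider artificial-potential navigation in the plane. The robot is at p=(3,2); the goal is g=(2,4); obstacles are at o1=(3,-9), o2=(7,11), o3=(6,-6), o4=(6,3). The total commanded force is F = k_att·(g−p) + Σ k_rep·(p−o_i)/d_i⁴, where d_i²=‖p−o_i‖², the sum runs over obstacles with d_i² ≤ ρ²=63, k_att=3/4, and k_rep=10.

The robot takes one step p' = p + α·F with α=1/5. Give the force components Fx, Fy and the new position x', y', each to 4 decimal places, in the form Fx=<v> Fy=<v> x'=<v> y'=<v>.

Fx=-1.0500 Fy=1.4000 x'=2.7900 y'=2.2800

F_att = 3/4·(g−p) = 3/4·(-1,2) = (-0.7500,1.5000)
o1: d²=121 > ρ²=63 → inactive
o2: d²=97 > ρ²=63 → inactive
o3: d²=73 > ρ²=63 → inactive
o4: d²=10 ≤ ρ²=63; F_rep = 10·(-3,-1)/10² = (-0.3000,-0.1000)
F = F_att + ΣF_rep = (-1.0500,1.4000)
p' = p + 1/5·F = (2.7900,2.2800)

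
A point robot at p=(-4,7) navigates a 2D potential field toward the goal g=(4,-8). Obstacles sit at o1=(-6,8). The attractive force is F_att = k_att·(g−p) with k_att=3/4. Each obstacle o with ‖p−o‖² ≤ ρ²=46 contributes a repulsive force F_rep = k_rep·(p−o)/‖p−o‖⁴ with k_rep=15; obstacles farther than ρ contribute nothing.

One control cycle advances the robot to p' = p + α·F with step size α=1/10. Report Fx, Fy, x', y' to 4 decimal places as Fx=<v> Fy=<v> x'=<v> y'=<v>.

F_att = 3/4·(g−p) = 3/4·(8,-15) = (6.0000,-11.2500)
o1: d²=5 ≤ ρ²=46; F_rep = 15·(2,-1)/5² = (1.2000,-0.6000)
F = F_att + ΣF_rep = (7.2000,-11.8500)
p' = p + 1/10·F = (-3.2800,5.8150)

Fx=7.2000 Fy=-11.8500 x'=-3.2800 y'=5.8150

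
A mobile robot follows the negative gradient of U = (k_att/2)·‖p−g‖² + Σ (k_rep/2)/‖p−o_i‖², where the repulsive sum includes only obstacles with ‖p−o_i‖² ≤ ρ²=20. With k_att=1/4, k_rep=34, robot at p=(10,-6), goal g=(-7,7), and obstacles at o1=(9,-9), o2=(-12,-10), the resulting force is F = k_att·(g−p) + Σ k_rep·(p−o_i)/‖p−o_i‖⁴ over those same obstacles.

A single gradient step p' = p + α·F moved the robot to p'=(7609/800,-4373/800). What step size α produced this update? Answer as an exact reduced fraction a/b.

F_att = 1/4·(g−p) = 1/4·(-17,13) = (-4.2500,3.2500)
o1: d²=10 ≤ ρ²=20; F_rep = 34·(1,3)/10² = (0.3400,1.0200)
o2: d²=500 > ρ²=20 → inactive
F = F_att + ΣF_rep = (-3.9100,4.2700)
Δp = p'−p = (-0.4888,0.5337); α = Δx/Fx = (-391/800) / (-391/100) = 1/8
check: Δy/Fy = (427/800) / (427/100) = 1/8 ✓

α = 1/8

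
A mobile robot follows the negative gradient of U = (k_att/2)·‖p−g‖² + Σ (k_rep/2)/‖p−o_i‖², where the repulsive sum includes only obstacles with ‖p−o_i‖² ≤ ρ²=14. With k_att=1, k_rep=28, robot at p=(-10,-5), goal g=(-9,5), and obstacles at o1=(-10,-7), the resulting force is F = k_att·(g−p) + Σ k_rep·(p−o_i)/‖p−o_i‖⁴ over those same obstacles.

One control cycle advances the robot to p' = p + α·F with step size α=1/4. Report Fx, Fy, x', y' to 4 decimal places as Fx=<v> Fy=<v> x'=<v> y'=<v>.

Fx=1.0000 Fy=13.5000 x'=-9.7500 y'=-1.6250

F_att = 1·(g−p) = 1·(1,10) = (1.0000,10.0000)
o1: d²=4 ≤ ρ²=14; F_rep = 28·(0,2)/4² = (0.0000,3.5000)
F = F_att + ΣF_rep = (1.0000,13.5000)
p' = p + 1/4·F = (-9.7500,-1.6250)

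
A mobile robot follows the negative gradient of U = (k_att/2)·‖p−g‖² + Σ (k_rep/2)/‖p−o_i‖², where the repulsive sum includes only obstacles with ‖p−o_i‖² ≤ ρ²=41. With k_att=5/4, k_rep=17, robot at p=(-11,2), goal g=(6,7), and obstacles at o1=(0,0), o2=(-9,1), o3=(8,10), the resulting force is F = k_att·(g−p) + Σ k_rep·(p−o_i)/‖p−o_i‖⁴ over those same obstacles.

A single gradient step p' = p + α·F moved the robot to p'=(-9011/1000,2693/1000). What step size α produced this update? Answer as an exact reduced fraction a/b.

F_att = 5/4·(g−p) = 5/4·(17,5) = (21.2500,6.2500)
o1: d²=125 > ρ²=41 → inactive
o2: d²=5 ≤ ρ²=41; F_rep = 17·(-2,1)/5² = (-1.3600,0.6800)
o3: d²=425 > ρ²=41 → inactive
F = F_att + ΣF_rep = (19.8900,6.9300)
Δp = p'−p = (1.9890,0.6930); α = Δx/Fx = (1989/1000) / (1989/100) = 1/10
check: Δy/Fy = (693/1000) / (693/100) = 1/10 ✓

α = 1/10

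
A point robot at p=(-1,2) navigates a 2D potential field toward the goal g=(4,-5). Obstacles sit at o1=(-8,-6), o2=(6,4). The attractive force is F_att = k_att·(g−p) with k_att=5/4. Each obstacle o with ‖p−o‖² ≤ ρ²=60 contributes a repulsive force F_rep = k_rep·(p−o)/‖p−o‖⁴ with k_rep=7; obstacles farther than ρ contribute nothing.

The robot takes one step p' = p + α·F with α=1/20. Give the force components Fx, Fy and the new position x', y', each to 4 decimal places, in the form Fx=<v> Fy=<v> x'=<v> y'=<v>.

Fx=6.2326 Fy=-8.7550 x'=-0.6884 y'=1.5623

F_att = 5/4·(g−p) = 5/4·(5,-7) = (6.2500,-8.7500)
o1: d²=113 > ρ²=60 → inactive
o2: d²=53 ≤ ρ²=60; F_rep = 7·(-7,-2)/53² = (-0.0174,-0.0050)
F = F_att + ΣF_rep = (6.2326,-8.7550)
p' = p + 1/20·F = (-0.6884,1.5623)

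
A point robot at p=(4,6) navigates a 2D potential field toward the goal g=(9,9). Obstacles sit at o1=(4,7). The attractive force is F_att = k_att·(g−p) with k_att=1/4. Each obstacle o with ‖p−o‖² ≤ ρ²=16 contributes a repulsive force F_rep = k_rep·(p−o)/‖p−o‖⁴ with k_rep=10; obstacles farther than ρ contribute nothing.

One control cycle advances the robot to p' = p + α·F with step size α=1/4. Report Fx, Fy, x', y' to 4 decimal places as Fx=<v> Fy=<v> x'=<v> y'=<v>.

Fx=1.2500 Fy=-9.2500 x'=4.3125 y'=3.6875

F_att = 1/4·(g−p) = 1/4·(5,3) = (1.2500,0.7500)
o1: d²=1 ≤ ρ²=16; F_rep = 10·(0,-1)/1² = (0.0000,-10.0000)
F = F_att + ΣF_rep = (1.2500,-9.2500)
p' = p + 1/4·F = (4.3125,3.6875)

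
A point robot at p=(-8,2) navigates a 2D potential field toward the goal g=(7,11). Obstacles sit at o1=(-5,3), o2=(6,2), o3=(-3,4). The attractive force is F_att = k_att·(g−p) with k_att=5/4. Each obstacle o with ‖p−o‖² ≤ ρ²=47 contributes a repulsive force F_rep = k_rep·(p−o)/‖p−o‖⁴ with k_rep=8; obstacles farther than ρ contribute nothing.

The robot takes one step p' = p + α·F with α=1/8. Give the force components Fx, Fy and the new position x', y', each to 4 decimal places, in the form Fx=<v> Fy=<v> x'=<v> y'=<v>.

Fx=18.4624 Fy=11.1510 x'=-5.6922 y'=3.3939

F_att = 5/4·(g−p) = 5/4·(15,9) = (18.7500,11.2500)
o1: d²=10 ≤ ρ²=47; F_rep = 8·(-3,-1)/10² = (-0.2400,-0.0800)
o2: d²=196 > ρ²=47 → inactive
o3: d²=29 ≤ ρ²=47; F_rep = 8·(-5,-2)/29² = (-0.0476,-0.0190)
F = F_att + ΣF_rep = (18.4624,11.1510)
p' = p + 1/8·F = (-5.6922,3.3939)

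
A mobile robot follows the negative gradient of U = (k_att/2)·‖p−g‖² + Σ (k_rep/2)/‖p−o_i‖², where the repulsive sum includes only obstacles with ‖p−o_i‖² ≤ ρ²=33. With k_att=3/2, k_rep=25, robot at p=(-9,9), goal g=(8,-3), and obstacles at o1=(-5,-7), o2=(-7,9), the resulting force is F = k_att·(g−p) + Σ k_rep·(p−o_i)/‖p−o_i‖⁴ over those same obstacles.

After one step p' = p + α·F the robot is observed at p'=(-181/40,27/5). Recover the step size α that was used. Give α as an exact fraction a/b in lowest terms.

F_att = 3/2·(g−p) = 3/2·(17,-12) = (25.5000,-18.0000)
o1: d²=272 > ρ²=33 → inactive
o2: d²=4 ≤ ρ²=33; F_rep = 25·(-2,0)/4² = (-3.1250,0.0000)
F = F_att + ΣF_rep = (22.3750,-18.0000)
Δp = p'−p = (4.4750,-3.6000); α = Δx/Fx = (179/40) / (179/8) = 1/5
check: Δy/Fy = (-18/5) / (-18) = 1/5 ✓

α = 1/5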